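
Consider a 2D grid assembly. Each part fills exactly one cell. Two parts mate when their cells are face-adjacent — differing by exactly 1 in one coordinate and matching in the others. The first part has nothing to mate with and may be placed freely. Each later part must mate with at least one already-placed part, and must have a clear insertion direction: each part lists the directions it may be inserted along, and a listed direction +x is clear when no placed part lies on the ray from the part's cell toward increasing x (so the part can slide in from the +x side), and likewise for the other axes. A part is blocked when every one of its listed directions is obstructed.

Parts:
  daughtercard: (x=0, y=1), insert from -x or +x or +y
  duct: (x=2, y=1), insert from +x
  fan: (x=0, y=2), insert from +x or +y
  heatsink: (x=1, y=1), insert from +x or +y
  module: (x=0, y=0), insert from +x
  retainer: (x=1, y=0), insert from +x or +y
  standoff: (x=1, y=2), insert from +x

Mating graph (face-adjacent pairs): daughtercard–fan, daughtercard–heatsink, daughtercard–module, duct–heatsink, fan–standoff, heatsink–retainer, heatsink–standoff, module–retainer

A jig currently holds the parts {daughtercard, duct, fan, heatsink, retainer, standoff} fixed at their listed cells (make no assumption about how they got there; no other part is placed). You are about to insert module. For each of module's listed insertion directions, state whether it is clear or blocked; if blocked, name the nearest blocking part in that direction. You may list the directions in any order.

+x: nearest on ray is retainer@(1, 0) ⇒ blocked

+x: blocked by retainer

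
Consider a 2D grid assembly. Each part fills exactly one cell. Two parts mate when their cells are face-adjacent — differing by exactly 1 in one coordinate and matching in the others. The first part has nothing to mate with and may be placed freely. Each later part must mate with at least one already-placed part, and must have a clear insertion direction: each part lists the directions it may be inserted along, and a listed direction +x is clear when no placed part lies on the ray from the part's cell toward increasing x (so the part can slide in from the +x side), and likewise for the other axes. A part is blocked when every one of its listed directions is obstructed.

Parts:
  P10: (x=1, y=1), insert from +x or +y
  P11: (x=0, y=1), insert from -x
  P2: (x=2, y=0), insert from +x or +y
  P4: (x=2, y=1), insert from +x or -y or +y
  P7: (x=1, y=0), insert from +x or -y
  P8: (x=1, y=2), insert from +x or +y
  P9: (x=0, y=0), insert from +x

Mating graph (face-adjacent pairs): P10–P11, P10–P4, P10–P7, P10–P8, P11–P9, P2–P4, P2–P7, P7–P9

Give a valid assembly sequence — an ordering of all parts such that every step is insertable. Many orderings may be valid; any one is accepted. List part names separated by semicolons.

P9; P7; P2; P10; P8; P11; P4

1. P9@(0, 0) [+x clear] — {P9}
2. P7@(1, 0) [+x clear] — {P7, P9}
3. P2@(2, 0) [+x clear] — {P2, P7, P9}
4. P10@(1, 1) [+x clear] — {P10, P2, P7, P9}
5. P8@(1, 2) [+x clear] — {P10, P2, P7, P8, P9}
6. P11@(0, 1) [-x clear] — {P10, P11, P2, P7, P8, P9}
7. P4@(2, 1) [+x clear] — {P10, P11, P2, P4, P7, P8, P9}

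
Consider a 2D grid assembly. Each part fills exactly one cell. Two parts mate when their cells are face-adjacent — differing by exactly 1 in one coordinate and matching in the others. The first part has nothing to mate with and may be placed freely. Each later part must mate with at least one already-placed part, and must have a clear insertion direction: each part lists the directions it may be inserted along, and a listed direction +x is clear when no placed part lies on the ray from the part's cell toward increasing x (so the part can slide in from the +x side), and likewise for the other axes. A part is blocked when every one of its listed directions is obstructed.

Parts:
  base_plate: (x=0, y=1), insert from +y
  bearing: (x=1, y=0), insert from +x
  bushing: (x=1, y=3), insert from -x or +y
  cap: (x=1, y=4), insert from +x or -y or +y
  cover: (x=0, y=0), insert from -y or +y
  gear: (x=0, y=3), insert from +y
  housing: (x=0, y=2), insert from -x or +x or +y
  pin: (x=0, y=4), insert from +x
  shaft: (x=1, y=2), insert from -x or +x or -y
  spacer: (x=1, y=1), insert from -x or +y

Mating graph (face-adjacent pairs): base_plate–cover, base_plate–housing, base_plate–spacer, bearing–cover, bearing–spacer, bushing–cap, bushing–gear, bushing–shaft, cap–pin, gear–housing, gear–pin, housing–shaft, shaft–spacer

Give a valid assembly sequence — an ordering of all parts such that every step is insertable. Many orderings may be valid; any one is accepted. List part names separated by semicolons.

1. shaft@(1, 2) [-x clear] — {shaft}
2. bushing@(1, 3) [-x clear] — {bushing, shaft}
3. spacer@(1, 1) [-x clear] — {bushing, shaft, spacer}
4. bearing@(1, 0) [+x clear] — {bearing, bushing, shaft, spacer}
5. cover@(0, 0) [-y clear] — {bearing, bushing, cover, shaft, spacer}
6. base_plate@(0, 1) [+y clear] — {base_plate, bearing, bushing, cover, shaft, spacer}
7. housing@(0, 2) [-x clear] — {base_plate, bearing, bushing, cover, housing, shaft, spacer}
8. gear@(0, 3) [+y clear] — {base_plate, bearing, bushing, cover, gear, housing, shaft, spacer}
9. pin@(0, 4) [+x clear] — {base_plate, bearing, bushing, cover, gear, housing, pin, shaft, spacer}
10. cap@(1, 4) [+x clear] — {base_plate, bearing, bushing, cap, cover, gear, housing, pin, shaft, spacer}

shaft; bushing; spacer; bearing; cover; base_plate; housing; gear; pin; cap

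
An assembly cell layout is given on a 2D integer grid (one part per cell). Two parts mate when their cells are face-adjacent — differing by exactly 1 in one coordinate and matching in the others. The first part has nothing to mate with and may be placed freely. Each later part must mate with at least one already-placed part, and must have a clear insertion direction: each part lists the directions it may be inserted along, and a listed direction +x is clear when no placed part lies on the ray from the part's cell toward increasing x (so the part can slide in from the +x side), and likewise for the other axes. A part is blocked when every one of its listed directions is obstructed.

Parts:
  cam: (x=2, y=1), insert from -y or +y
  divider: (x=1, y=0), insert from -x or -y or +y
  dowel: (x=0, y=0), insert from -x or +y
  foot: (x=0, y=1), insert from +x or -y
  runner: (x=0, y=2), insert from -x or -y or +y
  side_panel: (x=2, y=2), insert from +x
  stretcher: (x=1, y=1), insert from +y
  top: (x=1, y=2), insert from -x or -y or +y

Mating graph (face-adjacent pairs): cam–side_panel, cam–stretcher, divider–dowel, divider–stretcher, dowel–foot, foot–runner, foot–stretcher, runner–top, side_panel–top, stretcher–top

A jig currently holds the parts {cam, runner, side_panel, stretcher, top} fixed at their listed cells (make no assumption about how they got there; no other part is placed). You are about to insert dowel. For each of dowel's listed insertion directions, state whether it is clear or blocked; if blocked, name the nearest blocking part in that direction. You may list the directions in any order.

-x: ray from dowel(0, 0) has no placed part ⇒ clear
+y: nearest on ray is runner@(0, 2) ⇒ blocked

+y: blocked by runner; -x: clear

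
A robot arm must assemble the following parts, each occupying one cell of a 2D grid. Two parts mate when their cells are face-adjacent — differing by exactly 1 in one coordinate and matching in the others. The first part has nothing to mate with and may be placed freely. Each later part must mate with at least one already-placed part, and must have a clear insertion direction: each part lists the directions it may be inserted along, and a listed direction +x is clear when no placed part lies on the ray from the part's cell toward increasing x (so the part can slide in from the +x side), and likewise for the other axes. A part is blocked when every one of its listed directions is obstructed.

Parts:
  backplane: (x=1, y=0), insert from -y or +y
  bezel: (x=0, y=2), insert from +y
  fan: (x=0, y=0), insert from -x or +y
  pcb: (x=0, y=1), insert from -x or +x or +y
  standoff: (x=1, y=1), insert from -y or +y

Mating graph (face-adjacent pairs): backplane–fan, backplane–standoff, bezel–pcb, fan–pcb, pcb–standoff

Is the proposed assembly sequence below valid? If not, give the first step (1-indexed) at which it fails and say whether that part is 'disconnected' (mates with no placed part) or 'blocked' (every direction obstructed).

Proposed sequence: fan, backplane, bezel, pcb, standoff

Invalid at step 3 (disconnected)

1. fan@(0, 0) [-x clear] — {fan}
2. backplane@(1, 0) [-y clear] — {backplane, fan}
3. bezel@(0, 2) — no placed neighbour ⇒ disconnected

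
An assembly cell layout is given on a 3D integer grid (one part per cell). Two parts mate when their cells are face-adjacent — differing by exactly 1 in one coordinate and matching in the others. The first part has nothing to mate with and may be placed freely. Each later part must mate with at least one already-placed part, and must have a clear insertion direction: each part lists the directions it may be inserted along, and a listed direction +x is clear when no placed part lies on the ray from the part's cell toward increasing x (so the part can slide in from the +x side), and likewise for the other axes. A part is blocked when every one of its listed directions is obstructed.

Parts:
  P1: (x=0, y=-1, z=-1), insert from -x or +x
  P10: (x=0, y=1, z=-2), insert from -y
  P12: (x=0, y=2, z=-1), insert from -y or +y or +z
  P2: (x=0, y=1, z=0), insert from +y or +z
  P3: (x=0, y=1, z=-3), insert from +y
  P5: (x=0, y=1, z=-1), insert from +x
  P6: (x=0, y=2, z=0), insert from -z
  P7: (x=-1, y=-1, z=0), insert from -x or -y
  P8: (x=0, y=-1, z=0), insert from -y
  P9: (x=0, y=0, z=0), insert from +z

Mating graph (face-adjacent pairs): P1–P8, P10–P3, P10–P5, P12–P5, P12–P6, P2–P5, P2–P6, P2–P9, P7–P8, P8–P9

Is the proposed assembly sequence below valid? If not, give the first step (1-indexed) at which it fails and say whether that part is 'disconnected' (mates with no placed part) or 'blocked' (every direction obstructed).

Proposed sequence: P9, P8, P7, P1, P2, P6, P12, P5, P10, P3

Valid

1. P9@(0, 0, 0) [+z clear] — {P9}
2. P8@(0, -1, 0) [-y clear] — {P8, P9}
3. P7@(-1, -1, 0) [-x clear] — {P7, P8, P9}
4. P1@(0, -1, -1) [-x clear] — {P1, P7, P8, P9}
5. P2@(0, 1, 0) [+y clear] — {P1, P2, P7, P8, P9}
6. P6@(0, 2, 0) [-z clear] — {P1, P2, P6, P7, P8, P9}
7. P12@(0, 2, -1) [+y clear] — {P1, P12, P2, P6, P7, P8, P9}
8. P5@(0, 1, -1) [+x clear] — {P1, P12, P2, P5, P6, P7, P8, P9}
9. P10@(0, 1, -2) [-y clear] — {P1, P10, P12, P2, P5, P6, P7, P8, P9}
10. P3@(0, 1, -3) [+y clear] — {P1, P10, P12, P2, P3, P5, P6, P7, P8, P9}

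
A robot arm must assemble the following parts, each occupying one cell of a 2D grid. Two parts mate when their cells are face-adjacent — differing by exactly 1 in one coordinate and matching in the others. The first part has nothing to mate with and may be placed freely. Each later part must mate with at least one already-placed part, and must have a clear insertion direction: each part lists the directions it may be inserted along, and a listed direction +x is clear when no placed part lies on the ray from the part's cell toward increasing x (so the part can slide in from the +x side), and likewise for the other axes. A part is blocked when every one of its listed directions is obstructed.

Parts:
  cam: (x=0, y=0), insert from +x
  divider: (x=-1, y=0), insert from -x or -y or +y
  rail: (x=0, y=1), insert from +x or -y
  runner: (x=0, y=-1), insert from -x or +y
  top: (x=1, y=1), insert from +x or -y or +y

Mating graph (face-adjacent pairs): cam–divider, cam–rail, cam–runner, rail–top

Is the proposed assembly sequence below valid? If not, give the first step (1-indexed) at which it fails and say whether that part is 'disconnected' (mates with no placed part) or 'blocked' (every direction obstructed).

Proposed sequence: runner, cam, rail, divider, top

1. runner@(0, -1) [-x clear] — {runner}
2. cam@(0, 0) [+x clear] — {cam, runner}
3. rail@(0, 1) [+x clear] — {cam, rail, runner}
4. divider@(-1, 0) [-x clear] — {cam, divider, rail, runner}
5. top@(1, 1) [+x clear] — {cam, divider, rail, runner, top}

Valid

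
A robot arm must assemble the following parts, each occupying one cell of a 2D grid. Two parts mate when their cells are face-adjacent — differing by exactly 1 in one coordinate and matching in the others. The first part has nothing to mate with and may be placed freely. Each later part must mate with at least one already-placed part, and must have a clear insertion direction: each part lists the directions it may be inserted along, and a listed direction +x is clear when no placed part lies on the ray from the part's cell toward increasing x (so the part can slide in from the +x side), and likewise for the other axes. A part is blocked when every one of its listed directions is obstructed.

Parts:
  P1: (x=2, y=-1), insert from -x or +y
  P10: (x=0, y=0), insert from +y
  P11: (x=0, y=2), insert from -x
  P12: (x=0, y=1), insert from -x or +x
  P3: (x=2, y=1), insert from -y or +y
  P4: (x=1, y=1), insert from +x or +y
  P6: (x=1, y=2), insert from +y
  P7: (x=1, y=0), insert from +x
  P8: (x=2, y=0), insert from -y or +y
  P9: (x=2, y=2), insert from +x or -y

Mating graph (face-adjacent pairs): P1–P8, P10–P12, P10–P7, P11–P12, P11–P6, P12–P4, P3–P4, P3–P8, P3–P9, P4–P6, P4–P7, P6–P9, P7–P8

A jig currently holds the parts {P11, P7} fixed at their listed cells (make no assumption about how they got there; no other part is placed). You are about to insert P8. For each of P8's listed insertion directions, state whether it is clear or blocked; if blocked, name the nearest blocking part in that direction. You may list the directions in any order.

+y: clear; -y: clear

-y: ray from P8(2, 0) has no placed part ⇒ clear
+y: ray from P8(2, 0) has no placed part ⇒ clear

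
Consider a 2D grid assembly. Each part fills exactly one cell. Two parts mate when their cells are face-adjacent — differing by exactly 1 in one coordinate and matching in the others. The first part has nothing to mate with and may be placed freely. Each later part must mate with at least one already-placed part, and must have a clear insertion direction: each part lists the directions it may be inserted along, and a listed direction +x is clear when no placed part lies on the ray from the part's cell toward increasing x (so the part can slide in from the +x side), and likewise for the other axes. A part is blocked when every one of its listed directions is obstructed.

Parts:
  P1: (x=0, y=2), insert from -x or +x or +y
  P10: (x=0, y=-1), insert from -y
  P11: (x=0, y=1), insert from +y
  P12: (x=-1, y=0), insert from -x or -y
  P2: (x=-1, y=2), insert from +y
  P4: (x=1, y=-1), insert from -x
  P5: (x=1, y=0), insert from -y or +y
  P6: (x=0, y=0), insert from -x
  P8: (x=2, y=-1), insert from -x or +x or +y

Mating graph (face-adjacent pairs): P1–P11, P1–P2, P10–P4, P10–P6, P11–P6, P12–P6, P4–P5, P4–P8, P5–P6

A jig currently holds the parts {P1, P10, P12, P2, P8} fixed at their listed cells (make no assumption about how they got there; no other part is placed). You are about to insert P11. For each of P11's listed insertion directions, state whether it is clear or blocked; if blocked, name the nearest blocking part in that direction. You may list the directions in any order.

+y: blocked by P1

+y: nearest on ray is P1@(0, 2) ⇒ blocked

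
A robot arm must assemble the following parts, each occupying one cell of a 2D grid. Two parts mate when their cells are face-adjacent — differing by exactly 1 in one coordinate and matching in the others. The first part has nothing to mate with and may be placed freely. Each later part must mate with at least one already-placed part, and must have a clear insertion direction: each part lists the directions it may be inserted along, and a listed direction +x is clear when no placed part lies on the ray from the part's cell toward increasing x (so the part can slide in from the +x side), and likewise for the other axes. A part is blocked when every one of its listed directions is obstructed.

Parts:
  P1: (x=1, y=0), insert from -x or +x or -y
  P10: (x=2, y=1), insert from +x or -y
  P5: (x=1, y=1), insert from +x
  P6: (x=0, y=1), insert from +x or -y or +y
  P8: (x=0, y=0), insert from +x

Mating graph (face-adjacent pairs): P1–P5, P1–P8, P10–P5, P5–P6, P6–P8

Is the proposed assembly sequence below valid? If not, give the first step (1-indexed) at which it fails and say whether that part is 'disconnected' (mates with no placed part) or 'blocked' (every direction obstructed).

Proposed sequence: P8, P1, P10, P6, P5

1. P8@(0, 0) [+x clear] — {P8}
2. P1@(1, 0) [+x clear] — {P1, P8}
3. P10@(2, 1) — no placed neighbour ⇒ disconnected

Invalid at step 3 (disconnected)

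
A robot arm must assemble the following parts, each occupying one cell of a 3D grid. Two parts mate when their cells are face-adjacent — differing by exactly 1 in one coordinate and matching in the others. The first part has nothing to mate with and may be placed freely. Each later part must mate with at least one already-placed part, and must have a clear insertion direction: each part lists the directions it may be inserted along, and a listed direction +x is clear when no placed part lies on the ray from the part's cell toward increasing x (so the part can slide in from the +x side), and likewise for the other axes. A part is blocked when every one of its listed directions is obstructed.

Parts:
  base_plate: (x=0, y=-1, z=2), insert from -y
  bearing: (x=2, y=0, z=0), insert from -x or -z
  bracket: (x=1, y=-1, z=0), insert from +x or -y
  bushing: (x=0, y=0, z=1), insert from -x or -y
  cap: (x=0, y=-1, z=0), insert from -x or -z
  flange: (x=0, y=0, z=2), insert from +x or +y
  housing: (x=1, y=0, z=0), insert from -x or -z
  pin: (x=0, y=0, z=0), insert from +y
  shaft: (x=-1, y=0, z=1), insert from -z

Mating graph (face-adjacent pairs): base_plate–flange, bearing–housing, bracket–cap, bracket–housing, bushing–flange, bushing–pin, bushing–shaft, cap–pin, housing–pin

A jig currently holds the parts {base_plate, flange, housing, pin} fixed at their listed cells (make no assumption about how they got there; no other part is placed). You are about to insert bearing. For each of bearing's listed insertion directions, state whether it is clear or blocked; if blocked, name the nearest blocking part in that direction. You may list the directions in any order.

-x: blocked by housing; -z: clear

-x: nearest on ray is housing@(1, 0, 0) ⇒ blocked
-z: ray from bearing(2, 0, 0) has no placed part ⇒ clear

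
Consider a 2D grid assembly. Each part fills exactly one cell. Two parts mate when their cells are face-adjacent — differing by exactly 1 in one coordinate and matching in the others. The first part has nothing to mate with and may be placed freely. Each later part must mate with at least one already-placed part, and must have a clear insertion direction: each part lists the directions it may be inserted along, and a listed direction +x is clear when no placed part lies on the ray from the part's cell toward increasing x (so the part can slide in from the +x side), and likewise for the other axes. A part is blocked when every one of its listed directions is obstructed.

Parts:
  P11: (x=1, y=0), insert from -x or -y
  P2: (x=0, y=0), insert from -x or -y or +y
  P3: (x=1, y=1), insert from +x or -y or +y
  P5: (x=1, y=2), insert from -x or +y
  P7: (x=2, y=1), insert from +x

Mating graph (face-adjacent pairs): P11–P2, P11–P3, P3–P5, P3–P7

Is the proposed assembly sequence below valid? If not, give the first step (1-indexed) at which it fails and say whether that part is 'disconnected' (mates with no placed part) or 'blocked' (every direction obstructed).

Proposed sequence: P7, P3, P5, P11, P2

Valid

1. P7@(2, 1) [+x clear] — {P7}
2. P3@(1, 1) [-y clear] — {P3, P7}
3. P5@(1, 2) [-x clear] — {P3, P5, P7}
4. P11@(1, 0) [-x clear] — {P11, P3, P5, P7}
5. P2@(0, 0) [-x clear] — {P11, P2, P3, P5, P7}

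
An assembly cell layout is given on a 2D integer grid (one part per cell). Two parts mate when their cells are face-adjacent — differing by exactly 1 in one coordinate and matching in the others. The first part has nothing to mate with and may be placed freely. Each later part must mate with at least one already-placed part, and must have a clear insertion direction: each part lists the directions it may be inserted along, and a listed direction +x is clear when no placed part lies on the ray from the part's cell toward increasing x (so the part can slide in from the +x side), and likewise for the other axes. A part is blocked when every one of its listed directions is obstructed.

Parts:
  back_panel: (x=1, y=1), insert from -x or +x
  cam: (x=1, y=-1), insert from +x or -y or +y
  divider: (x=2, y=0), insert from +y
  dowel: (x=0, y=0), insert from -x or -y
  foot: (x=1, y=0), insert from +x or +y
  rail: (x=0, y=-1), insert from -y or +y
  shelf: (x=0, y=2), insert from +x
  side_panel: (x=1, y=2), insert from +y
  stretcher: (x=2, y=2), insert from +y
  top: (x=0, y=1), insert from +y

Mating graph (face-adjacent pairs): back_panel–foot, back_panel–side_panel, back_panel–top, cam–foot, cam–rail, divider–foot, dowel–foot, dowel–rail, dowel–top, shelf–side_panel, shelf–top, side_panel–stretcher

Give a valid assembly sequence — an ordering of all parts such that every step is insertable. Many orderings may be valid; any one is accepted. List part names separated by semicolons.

1. foot@(1, 0) [+x clear] — {foot}
2. cam@(1, -1) [+x clear] — {cam, foot}
3. dowel@(0, 0) [-x clear] — {cam, dowel, foot}
4. rail@(0, -1) [-y clear] — {cam, dowel, foot, rail}
5. divider@(2, 0) [+y clear] — {cam, divider, dowel, foot, rail}
6. back_panel@(1, 1) [-x clear] — {back_panel, cam, divider, dowel, foot, rail}
7. top@(0, 1) [+y clear] — {back_panel, cam, divider, dowel, foot, rail, top}
8. shelf@(0, 2) [+x clear] — {back_panel, cam, divider, dowel, foot, rail, shelf, top}
9. side_panel@(1, 2) [+y clear] — {back_panel, cam, divider, dowel, foot, rail, shelf, side_panel, top}
10. stretcher@(2, 2) [+y clear] — {back_panel, cam, divider, dowel, foot, rail, shelf, side_panel, stretcher, top}

foot; cam; dowel; rail; divider; back_panel; top; shelf; side_panel; stretcher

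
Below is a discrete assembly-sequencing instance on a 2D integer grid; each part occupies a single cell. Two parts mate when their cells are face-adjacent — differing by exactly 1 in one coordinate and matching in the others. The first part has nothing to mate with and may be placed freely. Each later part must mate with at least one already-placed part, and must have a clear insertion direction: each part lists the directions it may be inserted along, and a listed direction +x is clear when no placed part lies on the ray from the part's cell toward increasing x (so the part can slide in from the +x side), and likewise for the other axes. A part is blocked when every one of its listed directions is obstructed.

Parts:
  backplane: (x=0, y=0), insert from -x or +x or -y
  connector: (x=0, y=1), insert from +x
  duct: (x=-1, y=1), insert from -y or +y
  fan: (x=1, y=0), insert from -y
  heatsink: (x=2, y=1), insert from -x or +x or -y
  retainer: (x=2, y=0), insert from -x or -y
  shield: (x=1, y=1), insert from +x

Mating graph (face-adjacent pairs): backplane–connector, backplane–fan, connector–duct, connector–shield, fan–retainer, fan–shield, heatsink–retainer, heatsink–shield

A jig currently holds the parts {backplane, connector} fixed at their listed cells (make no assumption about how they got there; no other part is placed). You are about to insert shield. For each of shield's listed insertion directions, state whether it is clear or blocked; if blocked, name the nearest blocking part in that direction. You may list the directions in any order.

+x: clear

+x: ray from shield(1, 1) has no placed part ⇒ clear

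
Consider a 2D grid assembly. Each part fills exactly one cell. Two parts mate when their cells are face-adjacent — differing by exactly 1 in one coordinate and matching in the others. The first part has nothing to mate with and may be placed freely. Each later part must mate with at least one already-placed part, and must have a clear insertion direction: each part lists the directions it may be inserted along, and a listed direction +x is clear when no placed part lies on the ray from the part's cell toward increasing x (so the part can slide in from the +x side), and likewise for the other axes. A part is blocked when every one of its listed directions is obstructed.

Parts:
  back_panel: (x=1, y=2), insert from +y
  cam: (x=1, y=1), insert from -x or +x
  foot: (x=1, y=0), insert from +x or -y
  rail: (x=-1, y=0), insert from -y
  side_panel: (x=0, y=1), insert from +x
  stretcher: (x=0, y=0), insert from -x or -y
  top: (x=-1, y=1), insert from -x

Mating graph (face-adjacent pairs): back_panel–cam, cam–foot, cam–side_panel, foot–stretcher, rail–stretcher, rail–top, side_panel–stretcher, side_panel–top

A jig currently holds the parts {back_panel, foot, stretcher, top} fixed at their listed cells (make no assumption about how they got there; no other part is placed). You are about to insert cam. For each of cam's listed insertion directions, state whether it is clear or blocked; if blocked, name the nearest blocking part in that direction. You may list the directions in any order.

+x: clear; -x: blocked by top

-x: nearest on ray is top@(-1, 1) ⇒ blocked
+x: ray from cam(1, 1) has no placed part ⇒ clear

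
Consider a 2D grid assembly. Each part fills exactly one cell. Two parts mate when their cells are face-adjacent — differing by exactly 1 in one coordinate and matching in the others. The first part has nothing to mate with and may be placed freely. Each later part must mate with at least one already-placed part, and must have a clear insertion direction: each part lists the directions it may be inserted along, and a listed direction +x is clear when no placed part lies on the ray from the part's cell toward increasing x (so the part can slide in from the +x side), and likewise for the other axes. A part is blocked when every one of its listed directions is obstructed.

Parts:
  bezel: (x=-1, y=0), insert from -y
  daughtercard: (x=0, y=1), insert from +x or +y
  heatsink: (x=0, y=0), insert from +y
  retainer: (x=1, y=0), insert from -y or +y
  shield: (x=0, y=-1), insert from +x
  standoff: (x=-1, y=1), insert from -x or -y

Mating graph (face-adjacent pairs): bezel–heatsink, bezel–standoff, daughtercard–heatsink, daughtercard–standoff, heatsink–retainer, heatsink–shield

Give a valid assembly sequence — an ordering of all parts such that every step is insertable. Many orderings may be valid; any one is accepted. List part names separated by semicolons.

bezel; heatsink; daughtercard; retainer; standoff; shield

1. bezel@(-1, 0) [-y clear] — {bezel}
2. heatsink@(0, 0) [+y clear] — {bezel, heatsink}
3. daughtercard@(0, 1) [+x clear] — {bezel, daughtercard, heatsink}
4. retainer@(1, 0) [-y clear] — {bezel, daughtercard, heatsink, retainer}
5. standoff@(-1, 1) [-x clear] — {bezel, daughtercard, heatsink, retainer, standoff}
6. shield@(0, -1) [+x clear] — {bezel, daughtercard, heatsink, retainer, shield, standoff}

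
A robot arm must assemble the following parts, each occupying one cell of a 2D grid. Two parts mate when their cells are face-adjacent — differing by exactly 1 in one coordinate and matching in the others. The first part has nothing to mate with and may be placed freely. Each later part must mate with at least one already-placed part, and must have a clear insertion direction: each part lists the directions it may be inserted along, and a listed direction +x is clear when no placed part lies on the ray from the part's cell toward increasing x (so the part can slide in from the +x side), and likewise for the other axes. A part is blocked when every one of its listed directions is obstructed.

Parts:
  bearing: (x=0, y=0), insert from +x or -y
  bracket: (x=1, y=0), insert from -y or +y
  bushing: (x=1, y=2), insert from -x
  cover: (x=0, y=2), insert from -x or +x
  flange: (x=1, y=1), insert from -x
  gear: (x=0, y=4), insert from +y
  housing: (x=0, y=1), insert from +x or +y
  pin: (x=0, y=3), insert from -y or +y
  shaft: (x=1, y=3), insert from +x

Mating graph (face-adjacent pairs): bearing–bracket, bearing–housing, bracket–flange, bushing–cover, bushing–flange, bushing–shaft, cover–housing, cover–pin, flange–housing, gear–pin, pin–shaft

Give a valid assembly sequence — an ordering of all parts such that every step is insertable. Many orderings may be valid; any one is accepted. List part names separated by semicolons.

bushing; flange; housing; cover; pin; gear; shaft; bracket; bearing

1. bushing@(1, 2) [-x clear] — {bushing}
2. flange@(1, 1) [-x clear] — {bushing, flange}
3. housing@(0, 1) [+y clear] — {bushing, flange, housing}
4. cover@(0, 2) [-x clear] — {bushing, cover, flange, housing}
5. pin@(0, 3) [+y clear] — {bushing, cover, flange, housing, pin}
6. gear@(0, 4) [+y clear] — {bushing, cover, flange, gear, housing, pin}
7. shaft@(1, 3) [+x clear] — {bushing, cover, flange, gear, housing, pin, shaft}
8. bracket@(1, 0) [-y clear] — {bracket, bushing, cover, flange, gear, housing, pin, shaft}
9. bearing@(0, 0) [-y clear] — {bearing, bracket, bushing, cover, flange, gear, housing, pin, shaft}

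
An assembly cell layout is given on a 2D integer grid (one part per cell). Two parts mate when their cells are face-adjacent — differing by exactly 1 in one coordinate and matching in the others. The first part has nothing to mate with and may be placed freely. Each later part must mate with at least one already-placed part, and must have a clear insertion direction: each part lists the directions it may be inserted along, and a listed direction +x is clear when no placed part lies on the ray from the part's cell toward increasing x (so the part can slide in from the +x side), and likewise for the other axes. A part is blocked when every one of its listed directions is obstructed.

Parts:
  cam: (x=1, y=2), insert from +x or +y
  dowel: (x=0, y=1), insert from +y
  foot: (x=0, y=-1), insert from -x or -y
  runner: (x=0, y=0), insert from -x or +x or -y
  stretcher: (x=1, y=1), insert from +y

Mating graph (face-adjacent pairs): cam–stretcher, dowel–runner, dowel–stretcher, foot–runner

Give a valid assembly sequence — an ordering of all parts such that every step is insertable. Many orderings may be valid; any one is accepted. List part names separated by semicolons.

stretcher; dowel; runner; foot; cam

1. stretcher@(1, 1) [+y clear] — {stretcher}
2. dowel@(0, 1) [+y clear] — {dowel, stretcher}
3. runner@(0, 0) [-x clear] — {dowel, runner, stretcher}
4. foot@(0, -1) [-x clear] — {dowel, foot, runner, stretcher}
5. cam@(1, 2) [+x clear] — {cam, dowel, foot, runner, stretcher}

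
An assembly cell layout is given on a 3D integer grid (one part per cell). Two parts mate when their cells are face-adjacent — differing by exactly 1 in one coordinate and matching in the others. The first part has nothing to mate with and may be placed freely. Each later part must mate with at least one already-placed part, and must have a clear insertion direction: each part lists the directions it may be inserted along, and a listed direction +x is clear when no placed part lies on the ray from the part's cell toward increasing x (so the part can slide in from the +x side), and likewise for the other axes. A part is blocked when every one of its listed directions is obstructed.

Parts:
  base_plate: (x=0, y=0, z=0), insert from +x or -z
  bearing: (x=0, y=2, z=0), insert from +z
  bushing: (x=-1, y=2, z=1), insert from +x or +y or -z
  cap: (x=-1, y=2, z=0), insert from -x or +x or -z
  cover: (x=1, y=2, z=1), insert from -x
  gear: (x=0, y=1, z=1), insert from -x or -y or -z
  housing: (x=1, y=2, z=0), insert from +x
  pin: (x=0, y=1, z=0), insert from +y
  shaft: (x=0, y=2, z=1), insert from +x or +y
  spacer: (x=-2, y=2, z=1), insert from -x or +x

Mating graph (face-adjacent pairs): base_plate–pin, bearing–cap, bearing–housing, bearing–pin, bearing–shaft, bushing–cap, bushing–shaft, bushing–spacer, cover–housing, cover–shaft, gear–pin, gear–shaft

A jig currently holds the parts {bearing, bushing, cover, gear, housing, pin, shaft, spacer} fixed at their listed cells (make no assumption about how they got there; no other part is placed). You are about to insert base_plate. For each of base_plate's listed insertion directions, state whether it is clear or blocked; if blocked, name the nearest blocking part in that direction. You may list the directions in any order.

+x: ray from base_plate(0, 0, 0) has no placed part ⇒ clear
-z: ray from base_plate(0, 0, 0) has no placed part ⇒ clear

+x: clear; -z: clear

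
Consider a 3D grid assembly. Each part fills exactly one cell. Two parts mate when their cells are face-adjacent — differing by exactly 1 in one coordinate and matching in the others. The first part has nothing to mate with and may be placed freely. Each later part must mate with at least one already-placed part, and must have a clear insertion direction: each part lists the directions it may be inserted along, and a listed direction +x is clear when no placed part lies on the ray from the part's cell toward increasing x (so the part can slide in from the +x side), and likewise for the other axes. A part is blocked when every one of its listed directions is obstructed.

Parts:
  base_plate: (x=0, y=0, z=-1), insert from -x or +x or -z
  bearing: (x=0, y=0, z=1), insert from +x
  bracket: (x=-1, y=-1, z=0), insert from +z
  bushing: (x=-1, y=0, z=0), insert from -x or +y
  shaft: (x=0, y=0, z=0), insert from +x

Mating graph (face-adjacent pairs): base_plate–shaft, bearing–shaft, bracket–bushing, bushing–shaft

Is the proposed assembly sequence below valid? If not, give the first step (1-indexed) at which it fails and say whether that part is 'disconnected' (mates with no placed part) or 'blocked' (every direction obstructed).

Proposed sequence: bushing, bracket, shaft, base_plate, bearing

1. bushing@(-1, 0, 0) [-x clear] — {bushing}
2. bracket@(-1, -1, 0) [+z clear] — {bracket, bushing}
3. shaft@(0, 0, 0) [+x clear] — {bracket, bushing, shaft}
4. base_plate@(0, 0, -1) [-x clear] — {base_plate, bracket, bushing, shaft}
5. bearing@(0, 0, 1) [+x clear] — {base_plate, bearing, bracket, bushing, shaft}

Valid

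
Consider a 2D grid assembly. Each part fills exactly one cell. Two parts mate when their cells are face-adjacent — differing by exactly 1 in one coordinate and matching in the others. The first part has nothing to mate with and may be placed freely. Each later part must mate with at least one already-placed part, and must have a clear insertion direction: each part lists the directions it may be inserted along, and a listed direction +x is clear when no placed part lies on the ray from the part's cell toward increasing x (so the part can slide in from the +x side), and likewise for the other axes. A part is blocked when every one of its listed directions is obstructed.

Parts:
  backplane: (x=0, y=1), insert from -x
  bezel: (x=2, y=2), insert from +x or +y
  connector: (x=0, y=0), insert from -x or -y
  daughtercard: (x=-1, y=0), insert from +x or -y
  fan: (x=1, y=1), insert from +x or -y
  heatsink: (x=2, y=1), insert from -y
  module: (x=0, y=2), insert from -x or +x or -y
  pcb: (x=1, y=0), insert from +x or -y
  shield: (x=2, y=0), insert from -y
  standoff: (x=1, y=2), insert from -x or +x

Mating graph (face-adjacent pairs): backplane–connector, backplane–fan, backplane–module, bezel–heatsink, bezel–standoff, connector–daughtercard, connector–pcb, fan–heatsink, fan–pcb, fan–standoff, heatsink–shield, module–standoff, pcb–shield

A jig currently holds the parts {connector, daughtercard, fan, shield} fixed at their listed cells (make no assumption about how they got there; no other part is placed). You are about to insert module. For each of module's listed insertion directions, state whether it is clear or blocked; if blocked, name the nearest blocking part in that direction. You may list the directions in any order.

-x: ray from module(0, 2) has no placed part ⇒ clear
+x: ray from module(0, 2) has no placed part ⇒ clear
-y: nearest on ray is connector@(0, 0) ⇒ blocked

+x: clear; -x: clear; -y: blocked by connector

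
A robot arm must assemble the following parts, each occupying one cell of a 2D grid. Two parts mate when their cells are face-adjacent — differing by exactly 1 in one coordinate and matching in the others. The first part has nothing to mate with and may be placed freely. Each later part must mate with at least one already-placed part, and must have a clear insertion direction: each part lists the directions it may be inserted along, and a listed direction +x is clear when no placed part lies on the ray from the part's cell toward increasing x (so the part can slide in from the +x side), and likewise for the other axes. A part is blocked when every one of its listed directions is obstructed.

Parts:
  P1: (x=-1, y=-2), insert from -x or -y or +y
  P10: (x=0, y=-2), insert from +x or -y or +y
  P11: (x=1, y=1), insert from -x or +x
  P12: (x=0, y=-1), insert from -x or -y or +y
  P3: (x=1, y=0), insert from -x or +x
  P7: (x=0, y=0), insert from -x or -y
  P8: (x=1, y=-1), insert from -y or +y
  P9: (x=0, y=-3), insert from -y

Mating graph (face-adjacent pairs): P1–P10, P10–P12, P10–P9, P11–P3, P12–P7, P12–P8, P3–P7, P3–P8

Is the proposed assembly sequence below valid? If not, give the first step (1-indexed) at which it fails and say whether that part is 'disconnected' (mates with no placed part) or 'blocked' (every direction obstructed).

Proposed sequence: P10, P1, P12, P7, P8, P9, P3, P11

1. P10@(0, -2) [+x clear] — {P10}
2. P1@(-1, -2) [-x clear] — {P1, P10}
3. P12@(0, -1) [-x clear] — {P1, P10, P12}
4. P7@(0, 0) [-x clear] — {P1, P10, P12, P7}
5. P8@(1, -1) [-y clear] — {P1, P10, P12, P7, P8}
6. P9@(0, -3) [-y clear] — {P1, P10, P12, P7, P8, P9}
7. P3@(1, 0) [+x clear] — {P1, P10, P12, P3, P7, P8, P9}
8. P11@(1, 1) [-x clear] — {P1, P10, P11, P12, P3, P7, P8, P9}

Valid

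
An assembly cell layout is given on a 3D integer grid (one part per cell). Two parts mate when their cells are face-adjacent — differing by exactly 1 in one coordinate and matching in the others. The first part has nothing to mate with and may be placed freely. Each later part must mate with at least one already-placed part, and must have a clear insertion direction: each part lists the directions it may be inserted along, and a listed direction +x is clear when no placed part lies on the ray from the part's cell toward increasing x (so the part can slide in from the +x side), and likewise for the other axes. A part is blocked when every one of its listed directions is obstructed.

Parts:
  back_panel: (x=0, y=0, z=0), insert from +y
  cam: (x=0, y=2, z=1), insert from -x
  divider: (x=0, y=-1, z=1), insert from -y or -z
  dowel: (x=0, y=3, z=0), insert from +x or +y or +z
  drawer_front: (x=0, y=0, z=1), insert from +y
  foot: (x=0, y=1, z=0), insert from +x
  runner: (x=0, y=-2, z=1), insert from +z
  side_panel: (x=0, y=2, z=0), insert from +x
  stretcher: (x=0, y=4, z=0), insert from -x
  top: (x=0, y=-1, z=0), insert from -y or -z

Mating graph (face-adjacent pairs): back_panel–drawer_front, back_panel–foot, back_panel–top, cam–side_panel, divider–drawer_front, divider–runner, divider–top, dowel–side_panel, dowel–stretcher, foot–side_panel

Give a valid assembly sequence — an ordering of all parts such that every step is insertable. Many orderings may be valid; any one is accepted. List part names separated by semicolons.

1. runner@(0, -2, 1) [+z clear] — {runner}
2. divider@(0, -1, 1) [-z clear] — {divider, runner}
3. drawer_front@(0, 0, 1) [+y clear] — {divider, drawer_front, runner}
4. back_panel@(0, 0, 0) [+y clear] — {back_panel, divider, drawer_front, runner}
5. foot@(0, 1, 0) [+x clear] — {back_panel, divider, drawer_front, foot, runner}
6. top@(0, -1, 0) [-y clear] — {back_panel, divider, drawer_front, foot, runner, top}
7. side_panel@(0, 2, 0) [+x clear] — {back_panel, divider, drawer_front, foot, runner, side_panel, top}
8. dowel@(0, 3, 0) [+x clear] — {back_panel, divider, dowel, drawer_front, foot, runner, side_panel, top}
9. stretcher@(0, 4, 0) [-x clear] — {back_panel, divider, dowel, drawer_front, foot, runner, side_panel, stretcher, top}
10. cam@(0, 2, 1) [-x clear] — {back_panel, cam, divider, dowel, drawer_front, foot, runner, side_panel, stretcher, top}

runner; divider; drawer_front; back_panel; foot; top; side_panel; dowel; stretcher; cam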